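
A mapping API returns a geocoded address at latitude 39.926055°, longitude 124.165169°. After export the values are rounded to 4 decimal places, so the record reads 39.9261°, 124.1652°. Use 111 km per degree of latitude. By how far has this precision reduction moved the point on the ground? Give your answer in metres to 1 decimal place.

Δlat = 39.926055 − 39.9261 = -0.000045°; Δlon = 124.165169 − 124.1652 = -0.000031°.
N–S: -0.000045° × 111000 m/° = -4.995 m.
E–W at 39.9261°: -0.000031° × 111000 × cos 39.9261° = -0.000031 × 111000 × 0.7669 ≈ -2.63881 m.
Distance: √(4.995² + 2.63881²) ≈ 5.64919 m.

5.6 metres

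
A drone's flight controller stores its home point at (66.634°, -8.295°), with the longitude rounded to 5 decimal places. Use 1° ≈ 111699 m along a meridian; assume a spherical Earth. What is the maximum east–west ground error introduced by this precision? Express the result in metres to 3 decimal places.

Rounding to 5 decimal places leaves the longitude within ±5e-06° of the true value.
One degree of longitude at 66.634° is 111699 × cos 66.634° ≈ 111699 × 0.3966 = 44300.2 m.
So at most 5e-06° × 44300.2 ≈ 0.221501 m east–west.

0.222 metres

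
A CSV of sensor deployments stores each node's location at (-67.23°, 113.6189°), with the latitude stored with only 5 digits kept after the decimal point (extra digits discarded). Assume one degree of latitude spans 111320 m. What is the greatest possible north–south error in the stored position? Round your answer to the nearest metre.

Truncating at 5 decimal places can drop up to a full unit in the last place, so the latitude may be off by as much as 1e-05°.
So the N–S error is at most 1e-05 × 111320 = 1.1132 m.

1 metres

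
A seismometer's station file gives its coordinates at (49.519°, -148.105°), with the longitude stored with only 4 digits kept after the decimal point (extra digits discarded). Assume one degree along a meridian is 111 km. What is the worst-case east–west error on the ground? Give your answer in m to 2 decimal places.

7.21 m

Truncating at 4 decimal places can drop up to a full unit in the last place, so the longitude may be off by as much as 0.0001°.
Parallels shrink by cos φ, so at 49.519° a degree of longitude is 111000 × 0.6492 ≈ 72060.7 m.
Maximum E–W displacement: 0.0001 × 72060.7 = 7.20607 m.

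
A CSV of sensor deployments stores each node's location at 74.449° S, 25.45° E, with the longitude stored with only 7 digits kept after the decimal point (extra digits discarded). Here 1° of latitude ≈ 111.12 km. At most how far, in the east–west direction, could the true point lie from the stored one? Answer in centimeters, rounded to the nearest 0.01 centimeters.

Truncating at 7 decimal places can drop up to a full unit in the last place, so the longitude may be off by as much as 1e-07°.
Parallels shrink by cos φ, so at 74.449° a degree of longitude is 111120 × 0.2681 ≈ 29790.8 m.
Maximum E–W displacement: 1e-07 × 29790.8 = 0.00297908 m.
That is 0.00297908 m = 0.29791 cm.

0.30 centimeters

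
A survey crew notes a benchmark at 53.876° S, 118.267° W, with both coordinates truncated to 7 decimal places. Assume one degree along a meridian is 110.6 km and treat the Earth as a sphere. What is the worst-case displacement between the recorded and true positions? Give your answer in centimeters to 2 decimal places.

Truncating at 7 decimal places can drop up to a full unit in the last place, so each coordinate may be off by as much as 1e-07°.
North–south component: 1e-07° × 110600 = 0.01106 m.
E–W at 53.876°: 1e-07° × 110600 × cos 53.876° = 1e-07 × 110600 × 0.5895 ≈ 0.00652025 m.
The two errors are perpendicular, so the maximum displacement is √(0.01106² + 0.00652025²) ≈ 0.0128389 m.
That is 0.0128389 m = 1.2839 cm.

1.28 centimeters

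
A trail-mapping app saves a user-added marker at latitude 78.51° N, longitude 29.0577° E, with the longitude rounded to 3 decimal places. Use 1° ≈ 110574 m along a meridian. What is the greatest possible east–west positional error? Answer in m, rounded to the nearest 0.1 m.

11.0 m

Rounding to 3 decimal places leaves the longitude within ±0.0005° of the true value.
One degree of longitude at 78.51° is 110574 × cos 78.51° ≈ 110574 × 0.1992 = 22026 m.
Maximum E–W displacement: 0.0005 × 22026 = 11.013 m.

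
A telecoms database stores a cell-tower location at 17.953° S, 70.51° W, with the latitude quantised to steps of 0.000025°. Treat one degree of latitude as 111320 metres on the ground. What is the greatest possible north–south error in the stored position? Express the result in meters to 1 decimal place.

1.4 meters

With a 0.000025° grid the true value lies within half a step, ±0.000025°/2 = ±1.25e-05°, of the stored one.
North–south distance: 1.25e-05° × 111320 m/° = 1.3915 m.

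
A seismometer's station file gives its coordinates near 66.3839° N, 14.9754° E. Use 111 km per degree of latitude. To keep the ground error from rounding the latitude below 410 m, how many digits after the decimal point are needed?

One degree of latitude covers 111000 m.
Rounding to N decimal places gives at most 0.5 × 10⁻ᴺ degrees of error, i.e. 0.5 × 10⁻ᴺ × 111000 m.
Setting 55500 × 10⁻ᴺ ≤ 410 gives 10ᴺ ≥ 135.4, i.e. N ≥ 2.13.
At 2 places the error can reach 555 m, but 3 places keeps it to 55.5 m.

3 decimal places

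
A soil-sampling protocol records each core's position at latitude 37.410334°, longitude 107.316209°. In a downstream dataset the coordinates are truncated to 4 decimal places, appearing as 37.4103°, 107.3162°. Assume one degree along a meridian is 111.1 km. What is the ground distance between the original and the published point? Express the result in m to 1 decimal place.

The latitude changed by +0.000034° and the longitude by +0.000009°.
N–S: 0.000034° × 111100 m/° = 3.7774 m.
E–W at 37.4103°: 0.000009° × 111100 × cos 37.4103° = 0.000009 × 111100 × 0.7943 ≈ 0.794226 m.
Distance: √(3.7774² + 0.794226²) ≈ 3.85999 m.

3.9 m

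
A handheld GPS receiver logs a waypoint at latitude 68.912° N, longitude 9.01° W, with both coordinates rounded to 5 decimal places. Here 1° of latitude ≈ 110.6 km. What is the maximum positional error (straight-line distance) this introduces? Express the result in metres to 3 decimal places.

0.588 metres

Rounding to 5 decimal places leaves each coordinate within ±5e-06° of the true value.
North–south component: 5e-06° × 110600 = 0.553 m.
East–west component at 68.912°: 5e-06° × 110600 × cos 68.912° ≈ 5e-06 × 39794 ≈ 0.19897 m.
Combining orthogonally: (0.553² + 0.19897²)^½ ≈ 0.587706 m.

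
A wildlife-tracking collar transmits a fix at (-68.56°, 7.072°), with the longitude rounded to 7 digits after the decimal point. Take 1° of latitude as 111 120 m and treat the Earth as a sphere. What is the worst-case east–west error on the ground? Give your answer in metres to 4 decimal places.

Rounding to 7 decimal places leaves the longitude within ±5e-08° of the true value.
One degree of longitude at 68.56° is 111120 × cos 68.56° ≈ 111120 × 0.3655 = 40617.3 m.
So at most 5e-08° × 40617.3 ≈ 0.00203087 m east–west.

0.0020 metres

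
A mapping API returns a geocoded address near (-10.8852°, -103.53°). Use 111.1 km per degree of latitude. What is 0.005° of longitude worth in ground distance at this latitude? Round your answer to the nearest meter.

At 10.8852° a degree of longitude is 111100 × cos 10.8852° ≈ 109101 m, so 0.005° corresponds to 545.505 m.

546 meters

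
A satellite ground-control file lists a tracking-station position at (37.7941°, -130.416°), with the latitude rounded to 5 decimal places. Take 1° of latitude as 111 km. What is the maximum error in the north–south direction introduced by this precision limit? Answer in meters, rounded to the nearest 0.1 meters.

Rounding to 5 decimal places leaves the latitude within ±5e-06° of the true value.
So the N–S error is at most 5e-06 × 111000 = 0.555 m.

0.6 meters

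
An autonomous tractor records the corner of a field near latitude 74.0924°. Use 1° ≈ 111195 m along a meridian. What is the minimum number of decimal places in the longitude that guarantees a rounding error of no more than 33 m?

3 decimal places

At 74.0924° one degree of longitude covers 111195 × cos 74.0924° ≈ 111195 × 0.2741 ≈ 30477.1 m.
Rounding to N decimal places gives at most 0.5 × 10⁻ᴺ degrees of error, i.e. 0.5 × 10⁻ᴺ × 30477.1 m.
Need 0.5 × 30477.1 × 10⁻ᴺ ≤ 33 → 10⁻ᴺ ≤ 2.166e-03, so N ≥ 2.66.
N = 2 would give 152 m (too coarse); N = 3 gives 15.2 m ≤ 33 m.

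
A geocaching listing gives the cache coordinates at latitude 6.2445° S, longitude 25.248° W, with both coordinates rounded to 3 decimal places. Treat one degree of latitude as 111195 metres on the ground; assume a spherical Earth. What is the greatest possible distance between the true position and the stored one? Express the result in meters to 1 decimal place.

Rounding to 3 decimal places leaves each coordinate within ±0.0005° of the true value.
North–south component: 0.0005° × 111195 = 55.5975 m.
E–W at 6.2445°: 0.0005° × 111195 × cos 6.2445° = 0.0005 × 111195 × 0.9941 ≈ 55.2676 m.
Combining orthogonally: (55.5975² + 55.2676²)^½ ≈ 78.3938 m.

78.4 meters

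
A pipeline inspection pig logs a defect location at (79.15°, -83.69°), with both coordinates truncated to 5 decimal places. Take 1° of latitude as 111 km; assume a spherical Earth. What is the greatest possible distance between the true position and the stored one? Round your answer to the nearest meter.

Truncating at 5 decimal places can drop up to a full unit in the last place, so each coordinate may be off by as much as 1e-05°.
N–S: 1e-05° × 111000 m/° = 1.11 m.
E–W at 79.15°: 1e-05° × 111000 × cos 79.15° = 1e-05 × 111000 × 0.1882 ≈ 0.208945 m.
The two errors are perpendicular, so the maximum displacement is √(1.11² + 0.208945²) ≈ 1.12949 m.

1 meters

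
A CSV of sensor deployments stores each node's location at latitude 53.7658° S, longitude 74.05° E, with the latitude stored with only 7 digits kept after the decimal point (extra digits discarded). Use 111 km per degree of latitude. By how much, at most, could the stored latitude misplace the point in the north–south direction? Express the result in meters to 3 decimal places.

0.011 meters

Truncating at 7 decimal places can drop up to a full unit in the last place, so the latitude may be off by as much as 1e-07°.
Along the meridian that is 1e-07° × 111000 m/° = 0.0111 m.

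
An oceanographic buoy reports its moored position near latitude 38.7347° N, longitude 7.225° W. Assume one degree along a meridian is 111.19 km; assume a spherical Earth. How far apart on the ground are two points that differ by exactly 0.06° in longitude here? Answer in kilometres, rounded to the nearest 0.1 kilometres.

5.2 kilometres

One degree of longitude here spans 111190 × cos 38.7347° = 111190 × 0.7801 ≈ 86733.9 m; 0.06° of that is 5204.04 m.
That is 5204.04 m = 5.204 km.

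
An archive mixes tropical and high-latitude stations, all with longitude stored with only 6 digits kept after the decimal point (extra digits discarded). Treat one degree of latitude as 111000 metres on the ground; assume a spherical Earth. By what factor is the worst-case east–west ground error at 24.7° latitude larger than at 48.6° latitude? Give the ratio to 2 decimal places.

1.37

Truncating at 6 decimal places can drop up to a full unit in the last place, so the longitude may be off by as much as 1e-06°.
At 24.7°: 1e-06° × 111000 × cos 24.7° = 1e-06 × 111000 × 0.9085 ≈ 0.10084 m.
Error at 48.6° = 1e-06° × 111000 × cos 48.6° ≈ 0.111 × 0.6613 = 0.073406 m.
Ratio: 0.10084 / 0.073406 = cos 24.7° / cos 48.6° ≈ 1.3738.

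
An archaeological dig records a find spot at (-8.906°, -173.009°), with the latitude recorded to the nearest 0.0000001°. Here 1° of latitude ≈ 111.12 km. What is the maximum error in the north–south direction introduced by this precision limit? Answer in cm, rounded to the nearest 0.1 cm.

0.6 cm

Rounding to 7 decimal places leaves the latitude within ±5e-08° of the true value.
North–south distance: 5e-08° × 111120 m/° = 0.005556 m.
That is 0.005556 m = 0.5556 cm.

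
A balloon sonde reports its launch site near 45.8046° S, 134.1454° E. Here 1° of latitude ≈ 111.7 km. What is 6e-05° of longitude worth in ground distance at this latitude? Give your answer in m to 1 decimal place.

4.7 m

One degree of longitude here spans 111700 × cos 45.8046° = 111700 × 0.6971 ≈ 77866.9 m; 6e-05° of that is 4.67201 m.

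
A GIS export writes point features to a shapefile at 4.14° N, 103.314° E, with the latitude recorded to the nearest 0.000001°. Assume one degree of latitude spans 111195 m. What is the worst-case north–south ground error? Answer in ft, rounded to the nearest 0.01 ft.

0.18 ft

Rounding to 6 decimal places leaves the latitude within ±5e-07° of the true value.
Along the meridian that is 5e-07° × 111195 m/° = 0.0555975 m.
Converting: 0.0555975 m × 3.2808 ft/m ≈ 0.18241 ft.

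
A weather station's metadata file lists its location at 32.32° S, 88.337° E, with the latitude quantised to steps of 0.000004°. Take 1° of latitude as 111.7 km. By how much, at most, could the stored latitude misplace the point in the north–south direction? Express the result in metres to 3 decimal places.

0.223 metres

With a 0.000004° grid the true value lies within half a step, ±0.000004°/2 = ±2e-06°, of the stored one.
North–south distance: 2e-06° × 111700 m/° = 0.2234 m.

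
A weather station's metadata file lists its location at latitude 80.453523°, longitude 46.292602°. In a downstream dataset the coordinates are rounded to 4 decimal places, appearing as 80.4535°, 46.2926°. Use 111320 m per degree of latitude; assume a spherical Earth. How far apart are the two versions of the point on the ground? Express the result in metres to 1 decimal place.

The latitude changed by +0.000023° and the longitude by +0.000002°.
North–south shift: 0.000023 × 111320 = 2.56036 m.
E–W at 80.4535°: 0.000002° × 111320 × cos 80.4535° = 0.000002 × 111320 × 0.1658 ≈ 0.0369244 m.
Combined displacement = (2.56036² + 0.0369244²)^½ ≈ 2.56063 m.

2.6 metres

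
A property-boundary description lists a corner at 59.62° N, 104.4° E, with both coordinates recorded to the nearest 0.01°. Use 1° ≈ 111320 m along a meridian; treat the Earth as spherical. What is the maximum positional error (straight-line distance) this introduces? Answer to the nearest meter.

Rounding to 2 decimal places leaves each coordinate within ±0.005° of the true value.
North–south component: 0.005° × 111320 = 556.6 m.
E–W at 59.62°: 0.005° × 111320 × cos 59.62° = 0.005 × 111320 × 0.5057 ≈ 281.491 m.
Worst case both components are at the extreme and orthogonal: √(556.6² + 281.491²) ≈ 623.731 m.

624 meters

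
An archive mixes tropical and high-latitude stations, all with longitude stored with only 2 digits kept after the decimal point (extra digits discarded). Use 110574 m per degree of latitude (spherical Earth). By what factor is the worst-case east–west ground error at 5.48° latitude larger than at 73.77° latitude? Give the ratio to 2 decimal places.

Truncating at 2 decimal places can drop up to a full unit in the last place, so the longitude may be off by as much as 0.01°.
Error at 5.48° = 0.01° × 110574 × cos 5.48° ≈ 1105.7 × 0.9954 = 1100.7 m.
Error at 73.77° = 0.01° × 110574 × cos 73.77° ≈ 1105.7 × 0.2795 = 309.05 m.
Ratio: 1100.7 / 309.05 = cos 5.48° / cos 73.77° ≈ 3.5615.

3.56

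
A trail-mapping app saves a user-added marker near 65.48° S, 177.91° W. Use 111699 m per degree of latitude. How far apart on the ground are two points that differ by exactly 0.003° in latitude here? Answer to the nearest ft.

1099 ft

Along a meridian 0.003° is 0.003 × 111699 = 335.097 m.
In feet: 335.097 m ÷ 0.3048 ≈ 1099.4 ft.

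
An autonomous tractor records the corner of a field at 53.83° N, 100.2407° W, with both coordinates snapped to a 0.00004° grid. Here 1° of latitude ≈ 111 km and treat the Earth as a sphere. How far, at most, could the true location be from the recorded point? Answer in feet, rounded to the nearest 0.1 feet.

8.5 feet

With a 0.00004° grid the true value lies within half a step, ±0.00004°/2 = ±2e-05°, of the stored one.
N–S: 2e-05° × 111000 m/° = 2.22 m.
E–W at 53.83°: 2e-05° × 111000 × cos 53.83° = 2e-05 × 111000 × 0.5902 ≈ 1.31021 m.
Worst case both components are at the extreme and orthogonal: √(2.22² + 1.31021²) ≈ 2.5778 m.
In feet: 2.5778 m ÷ 0.3048 ≈ 8.4573 ft.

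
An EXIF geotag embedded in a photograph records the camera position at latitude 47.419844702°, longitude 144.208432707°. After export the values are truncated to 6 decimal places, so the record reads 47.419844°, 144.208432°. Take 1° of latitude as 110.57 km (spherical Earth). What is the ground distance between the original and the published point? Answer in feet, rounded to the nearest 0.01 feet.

0.31 feet

The latitude changed by +0.000000702° and the longitude by +0.000000707°.
North–south shift: 0.000000702 × 110570 = 0.0776201 m.
E–W at 47.4198°: 0.000000707° × 110570 × cos 47.4198° = 0.000000707 × 110570 × 0.6766 ≈ 0.0528935 m.
Distance: √(0.0776201² + 0.0528935²) ≈ 0.0939287 m.
Converting: 0.0939287 m × 3.2808 ft/m ≈ 0.30817 ft.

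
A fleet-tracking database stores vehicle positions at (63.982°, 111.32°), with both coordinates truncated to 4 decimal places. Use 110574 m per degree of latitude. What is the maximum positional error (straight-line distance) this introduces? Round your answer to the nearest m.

12 m

Truncating at 4 decimal places can drop up to a full unit in the last place, so each coordinate may be off by as much as 0.0001°.
N–S: 0.0001° × 110574 m/° = 11.0574 m.
Longitude error → 0.0001 × 110574 × cos 63.982° = 0.0001 × 110574 × 0.4387 ≈ 4.85037 m.
Worst case both components are at the extreme and orthogonal: √(11.0574² + 4.85037²) ≈ 12.0744 m.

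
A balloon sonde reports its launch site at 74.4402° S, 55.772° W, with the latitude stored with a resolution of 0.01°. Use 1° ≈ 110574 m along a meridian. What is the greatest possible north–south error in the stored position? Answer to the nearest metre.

With a 0.01° grid the true value lies within half a step, ±0.01°/2 = ±0.005°, of the stored one.
So the N–S error is at most 0.005 × 110574 = 552.87 m.

553 metres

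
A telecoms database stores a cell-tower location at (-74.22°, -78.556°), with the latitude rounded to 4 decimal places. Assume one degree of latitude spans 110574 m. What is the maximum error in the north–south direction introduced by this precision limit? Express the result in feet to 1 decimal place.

Rounding to 4 decimal places leaves the latitude within ±5e-05° of the true value.
North–south distance: 5e-05° × 110574 m/° = 5.5287 m.
In feet: 5.5287 m ÷ 0.3048 ≈ 18.139 ft.

18.1 feet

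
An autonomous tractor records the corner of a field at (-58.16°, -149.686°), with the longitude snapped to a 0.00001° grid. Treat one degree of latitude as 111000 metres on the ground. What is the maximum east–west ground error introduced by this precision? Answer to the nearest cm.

With a 0.00001° grid the true value lies within half a step, ±0.00001°/2 = ±5e-06°, of the stored one.
At latitude 58.16° a degree of longitude spans 111000 m × cos 58.16° = 111000 × 0.5275 ≈ 58557.9 m.
Maximum E–W displacement: 5e-06 × 58557.9 = 0.29279 m.
That is 0.29279 m = 29.279 cm.

29 cm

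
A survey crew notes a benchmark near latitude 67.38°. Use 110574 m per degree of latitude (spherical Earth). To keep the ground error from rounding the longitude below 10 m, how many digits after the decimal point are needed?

At 67.38° one degree of longitude covers 110574 × cos 67.38° ≈ 110574 × 0.3846 ≈ 42528.7 m.
N decimal places → at most half a unit in the last place, 0.5 × 10⁻ᴺ° = 42528.7/2 × 10⁻ᴺ m.
Need 0.5 × 42528.7 × 10⁻ᴺ ≤ 10 → 10⁻ᴺ ≤ 4.703e-04, so N ≥ 3.33.
N = 3 would give 21.3 m (too coarse); N = 4 gives 2.13 m ≤ 10 m.

4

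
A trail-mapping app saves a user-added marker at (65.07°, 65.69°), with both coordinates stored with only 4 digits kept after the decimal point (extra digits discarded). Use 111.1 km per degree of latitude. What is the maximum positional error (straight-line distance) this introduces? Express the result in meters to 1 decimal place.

12.1 meters

Truncating at 4 decimal places can drop up to a full unit in the last place, so each coordinate may be off by as much as 0.0001°.
N–S: 0.0001° × 111100 m/° = 11.11 m.
East–west component at 65.07°: 0.0001° × 111100 × cos 65.07° ≈ 0.0001 × 46829.8 ≈ 4.68298 m.
Combining orthogonally: (11.11² + 4.68298²)^½ ≈ 12.0566 m.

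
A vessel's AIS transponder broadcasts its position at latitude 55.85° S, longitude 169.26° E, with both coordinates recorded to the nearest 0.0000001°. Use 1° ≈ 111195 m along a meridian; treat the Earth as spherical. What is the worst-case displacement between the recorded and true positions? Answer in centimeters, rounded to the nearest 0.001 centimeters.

0.638 centimeters

Rounding to 7 decimal places leaves each coordinate within ±5e-08° of the true value.
Latitude error → 5e-08 × 111195 = 0.00555975 m along the meridian.
E–W at 55.85°: 5e-08° × 111195 × cos 55.85° = 5e-08 × 111195 × 0.5614 ≈ 0.00312103 m.
The two errors are perpendicular, so the maximum displacement is √(0.00555975² + 0.00312103²) ≈ 0.00637586 m.
That is 0.00637586 m = 0.63759 cm.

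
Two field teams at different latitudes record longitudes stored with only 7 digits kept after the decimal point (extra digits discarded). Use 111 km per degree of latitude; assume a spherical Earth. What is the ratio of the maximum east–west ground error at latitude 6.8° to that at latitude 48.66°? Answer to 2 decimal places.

1.50

Truncating at 7 decimal places can drop up to a full unit in the last place, so the longitude may be off by as much as 1e-07°.
Error at 6.8° = 1e-07° × 111000 × cos 6.8° ≈ 0.0111 × 0.9930 = 0.011022 m.
At 48.66°: 1e-07° × 111000 × cos 48.66° = 1e-07 × 111000 × 0.6605 ≈ 0.0073318 m.
The ratio reduces to cos 6.8° / cos 48.66° = 0.9930/0.6605 ≈ 1.5033.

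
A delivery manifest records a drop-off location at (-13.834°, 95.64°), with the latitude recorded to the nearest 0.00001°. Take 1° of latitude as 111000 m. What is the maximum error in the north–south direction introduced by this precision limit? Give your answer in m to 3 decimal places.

Rounding to 5 decimal places leaves the latitude within ±5e-06° of the true value.
Along the meridian that is 5e-06° × 111000 m/° = 0.555 m.

0.555 m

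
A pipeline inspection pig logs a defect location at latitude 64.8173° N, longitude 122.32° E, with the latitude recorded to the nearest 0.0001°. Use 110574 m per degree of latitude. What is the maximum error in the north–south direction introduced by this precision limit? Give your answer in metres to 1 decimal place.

5.5 metres

Rounding to 4 decimal places leaves the latitude within ±5e-05° of the true value.
Along the meridian that is 5e-05° × 110574 m/° = 5.5287 m.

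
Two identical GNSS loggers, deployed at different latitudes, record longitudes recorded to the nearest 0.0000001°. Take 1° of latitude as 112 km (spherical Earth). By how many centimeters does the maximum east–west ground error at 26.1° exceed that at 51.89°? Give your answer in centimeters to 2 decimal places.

Rounding to 7 decimal places leaves the longitude within ±5e-08° of the true value.
Error at 26.1° = 5e-08° × 112000 × cos 26.1° ≈ 0.0056 × 0.8980 = 0.005029 m.
Error at 51.89° = 5e-08° × 112000 × cos 51.89° ≈ 0.0056 × 0.6172 = 0.0034562 m.
Difference: 0.005029 − 0.0034562 = 0.0015728 m.
That is 0.00157278 m = 0.15728 cm.

0.16 centimeters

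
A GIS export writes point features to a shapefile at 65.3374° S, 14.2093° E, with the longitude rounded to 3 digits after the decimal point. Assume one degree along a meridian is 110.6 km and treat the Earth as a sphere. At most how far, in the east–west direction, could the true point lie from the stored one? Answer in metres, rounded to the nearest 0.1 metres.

23.1 metres

Rounding to 3 decimal places leaves the longitude within ±0.0005° of the true value.
One degree of longitude at 65.3374° is 110600 × cos 65.3374° ≈ 110600 × 0.4173 = 46150.5 m.
Maximum E–W displacement: 0.0005 × 46150.5 = 23.0752 m.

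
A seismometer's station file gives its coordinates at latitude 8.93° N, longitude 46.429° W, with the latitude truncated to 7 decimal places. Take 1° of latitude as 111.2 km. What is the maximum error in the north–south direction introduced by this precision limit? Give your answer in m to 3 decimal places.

0.011 m

Truncating at 7 decimal places can drop up to a full unit in the last place, so the latitude may be off by as much as 1e-07°.
Along the meridian that is 1e-07° × 111200 m/° = 0.01112 m.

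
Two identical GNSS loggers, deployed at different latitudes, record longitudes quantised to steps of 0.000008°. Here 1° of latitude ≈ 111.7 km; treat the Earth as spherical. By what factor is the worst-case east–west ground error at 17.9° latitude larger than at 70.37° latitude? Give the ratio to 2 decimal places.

2.83

With a 0.000008° grid the true value lies within half a step, ±0.000008°/2 = ±4e-06°, of the stored one.
At 17.9°: 4e-06° × 111700 × cos 17.9° = 4e-06 × 111700 × 0.9516 ≈ 0.42517 m.
Error at 70.37° = 4e-06° × 111700 × cos 70.37° ≈ 0.4468 × 0.3359 = 0.1501 m.
The ratio reduces to cos 17.9° / cos 70.37° = 0.9516/0.3359 ≈ 2.8326.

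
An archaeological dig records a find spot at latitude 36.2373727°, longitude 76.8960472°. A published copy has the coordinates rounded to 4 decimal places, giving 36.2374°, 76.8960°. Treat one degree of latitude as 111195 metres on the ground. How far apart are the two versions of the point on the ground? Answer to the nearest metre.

Δlat = 36.2373727 − 36.2374 = -0.0000273°; Δlon = 76.8960472 − 76.8960 = +0.0000472°.
N–S: -0.0000273° × 111195 m/° = -3.03562 m.
E–W at 36.2374°: 0.0000472° × 111195 × cos 36.2374° = 0.0000472 × 111195 × 0.8066 ≈ 4.23323 m.
Combined displacement = (3.03562² + 4.23323²)^½ ≈ 5.20915 m.

5 metres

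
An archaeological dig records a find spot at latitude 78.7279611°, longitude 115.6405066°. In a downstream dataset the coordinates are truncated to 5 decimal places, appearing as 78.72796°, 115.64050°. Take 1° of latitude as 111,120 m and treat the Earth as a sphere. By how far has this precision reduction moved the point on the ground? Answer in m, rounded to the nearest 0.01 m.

Δlat = 78.7279611 − 78.72796 = +0.0000011°; Δlon = 115.6405066 − 115.64050 = +0.0000066°.
North–south shift: 0.0000011 × 111120 = 0.122232 m.
E–W at 78.728°: 0.0000066° × 111120 × cos 78.728° = 0.0000066 × 111120 × 0.1955 ≈ 0.143354 m.
Hypotenuse of the two orthogonal shifts: √(0.122232² + 0.143354²) = 0.188391 m.

0.19 m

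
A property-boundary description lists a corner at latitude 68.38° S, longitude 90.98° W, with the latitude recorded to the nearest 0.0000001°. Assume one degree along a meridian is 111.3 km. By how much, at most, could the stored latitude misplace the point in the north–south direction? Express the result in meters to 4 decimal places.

0.0056 meters

Rounding to 7 decimal places leaves the latitude within ±5e-08° of the true value.
Along the meridian that is 5e-08° × 111300 m/° = 0.005565 m.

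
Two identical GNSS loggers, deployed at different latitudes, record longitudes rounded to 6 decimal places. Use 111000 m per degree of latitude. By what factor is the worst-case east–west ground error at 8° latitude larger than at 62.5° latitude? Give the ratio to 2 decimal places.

Rounding to 6 decimal places leaves the longitude within ±5e-07° of the true value.
Error at 8° = 5e-07° × 111000 × cos 8° ≈ 0.0555 × 0.9903 = 0.05496 m.
Error at 62.5° = 5e-07° × 111000 × cos 62.5° ≈ 0.0555 × 0.4617 = 0.025627 m.
The ratio reduces to cos 8° / cos 62.5° = 0.9903/0.4617 ≈ 2.1446.

2.14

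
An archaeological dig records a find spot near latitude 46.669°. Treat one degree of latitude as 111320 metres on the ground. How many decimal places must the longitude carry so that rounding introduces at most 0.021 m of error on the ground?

7

At 46.669° one degree of longitude covers 111320 × cos 46.669° ≈ 111320 × 0.6862 ≈ 76389.1 m.
N decimal places → at most half a unit in the last place, 0.5 × 10⁻ᴺ° = 76389.1/2 × 10⁻ᴺ m.
Setting 38194.6 × 10⁻ᴺ ≤ 0.021 gives 10ᴺ ≥ 1.819e+06, i.e. N ≥ 6.26.
N = 6 would give 0.0382 m (too coarse); N = 7 gives 0.00382 m ≤ 0.021 m.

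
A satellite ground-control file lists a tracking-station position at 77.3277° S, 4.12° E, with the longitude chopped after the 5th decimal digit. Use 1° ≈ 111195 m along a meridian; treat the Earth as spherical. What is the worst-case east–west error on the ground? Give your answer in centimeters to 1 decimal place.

Truncating at 5 decimal places can drop up to a full unit in the last place, so the longitude may be off by as much as 1e-05°.
One degree of longitude at 77.3277° is 111195 × cos 77.3277° ≈ 111195 × 0.2194 = 24393.4 m.
East–west error: 1e-05° × 24393.4 m/° ≈ 0.243934 m.
That is 0.243934 m = 24.393 cm.

24.4 centimeters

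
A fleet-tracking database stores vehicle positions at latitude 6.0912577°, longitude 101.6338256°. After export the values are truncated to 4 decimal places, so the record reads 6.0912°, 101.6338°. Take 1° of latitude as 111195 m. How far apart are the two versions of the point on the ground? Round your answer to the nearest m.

7 m

The latitude changed by +0.0000577° and the longitude by +0.0000256°.
North–south shift: 0.0000577 × 111195 = 6.41595 m.
East–west at this latitude: 0.0000256° × 111195 × cos 6.0912° ≈ 0.0000256 × 110567 = 2.83052 m.
Distance: √(6.41595² + 2.83052²) ≈ 7.01258 m.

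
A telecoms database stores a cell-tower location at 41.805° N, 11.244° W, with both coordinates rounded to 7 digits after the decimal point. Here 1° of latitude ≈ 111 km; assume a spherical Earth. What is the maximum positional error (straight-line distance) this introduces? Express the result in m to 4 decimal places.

0.0069 m

Rounding to 7 decimal places leaves each coordinate within ±5e-08° of the true value.
Latitude error → 5e-08 × 111000 = 0.00555 m along the meridian.
E–W at 41.805°: 5e-08° × 111000 × cos 41.805° = 5e-08 × 111000 × 0.7454 ≈ 0.00413707 m.
The two errors are perpendicular, so the maximum displacement is √(0.00555² + 0.00413707²) ≈ 0.00692227 m.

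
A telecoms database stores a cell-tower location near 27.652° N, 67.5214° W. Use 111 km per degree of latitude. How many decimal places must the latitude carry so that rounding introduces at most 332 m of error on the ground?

3 decimal places

One degree of latitude covers 111000 m.
Rounding to N decimal places gives at most 0.5 × 10⁻ᴺ degrees of error, i.e. 0.5 × 10⁻ᴺ × 111000 m.
Setting 55500 × 10⁻ᴺ ≤ 332 gives 10ᴺ ≥ 167.2, i.e. N ≥ 2.22.
So 3 decimal places suffice (55.5 m); 2 would allow up to 555 m.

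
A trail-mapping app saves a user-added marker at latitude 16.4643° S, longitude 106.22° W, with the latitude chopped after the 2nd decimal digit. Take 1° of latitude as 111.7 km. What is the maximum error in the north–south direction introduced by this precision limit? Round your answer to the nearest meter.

Truncating at 2 decimal places can drop up to a full unit in the last place, so the latitude may be off by as much as 0.01°.
North–south distance: 0.01° × 111700 m/° = 1117 m.

1117 meters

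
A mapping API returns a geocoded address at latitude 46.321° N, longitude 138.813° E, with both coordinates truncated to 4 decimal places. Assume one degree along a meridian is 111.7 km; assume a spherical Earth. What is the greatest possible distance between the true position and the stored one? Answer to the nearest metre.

14 metres

Truncating at 4 decimal places can drop up to a full unit in the last place, so each coordinate may be off by as much as 0.0001°.
North–south component: 0.0001° × 111700 = 11.17 m.
East–west component at 46.321°: 0.0001° × 111700 × cos 46.321° ≈ 0.0001 × 77142 ≈ 7.7142 m.
Worst case both components are at the extreme and orthogonal: √(11.17² + 7.7142²) ≈ 13.5749 m.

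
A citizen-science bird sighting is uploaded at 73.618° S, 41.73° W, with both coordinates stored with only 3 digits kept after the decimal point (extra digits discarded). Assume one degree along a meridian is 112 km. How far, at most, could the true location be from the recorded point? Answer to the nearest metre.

Truncating at 3 decimal places can drop up to a full unit in the last place, so each coordinate may be off by as much as 0.001°.
Latitude error → 0.001 × 112000 = 112 m along the meridian.
East–west component at 73.618°: 0.001° × 112000 × cos 73.618° ≈ 0.001 × 31588.5 ≈ 31.5885 m.
The two errors are perpendicular, so the maximum displacement is √(112² + 31.5885²) ≈ 116.369 m.

116 metres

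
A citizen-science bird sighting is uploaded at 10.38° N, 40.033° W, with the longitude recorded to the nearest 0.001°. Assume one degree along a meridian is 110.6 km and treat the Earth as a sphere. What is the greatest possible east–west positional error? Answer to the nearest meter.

54 meters

Rounding to 3 decimal places leaves the longitude within ±0.0005° of the true value.
Parallels shrink by cos φ, so at 10.38° a degree of longitude is 110600 × 0.9836 ≈ 108790 m.
East–west error: 0.0005° × 108790 m/° ≈ 54.395 m.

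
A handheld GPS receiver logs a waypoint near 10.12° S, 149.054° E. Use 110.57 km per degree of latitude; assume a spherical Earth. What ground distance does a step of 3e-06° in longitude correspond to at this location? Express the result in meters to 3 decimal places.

0.327 meters

One degree of longitude here spans 110570 × cos 10.12° = 110570 × 0.9844 ≈ 108850 m; 3e-06° of that is 0.326549 m.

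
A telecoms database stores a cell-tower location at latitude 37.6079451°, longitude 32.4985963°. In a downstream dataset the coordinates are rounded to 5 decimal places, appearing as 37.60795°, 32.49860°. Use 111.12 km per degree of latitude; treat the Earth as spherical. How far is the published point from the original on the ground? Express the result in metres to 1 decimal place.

Δlat = 37.6079451 − 37.60795 = -0.0000049°; Δlon = 32.4985963 − 32.49860 = -0.0000037°.
North–south shift: -0.0000049 × 111120 = -0.544488 m.
E–W at 37.608°: -0.0000037° × 111120 × cos 37.608° = -0.0000037 × 111120 × 0.7922 ≈ -0.32571 m.
Distance: √(0.544488² + 0.32571²) ≈ 0.634472 m.

0.6 metres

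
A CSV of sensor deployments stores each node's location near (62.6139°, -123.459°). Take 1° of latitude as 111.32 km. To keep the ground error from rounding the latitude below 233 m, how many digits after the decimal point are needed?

One degree of latitude covers 111320 m.
N decimal places → at most half a unit in the last place, 0.5 × 10⁻ᴺ° = 111320/2 × 10⁻ᴺ m.
Need 0.5 × 111320 × 10⁻ᴺ ≤ 233 → 10⁻ᴺ ≤ 4.186e-03, so N ≥ 2.38.
So 3 decimal places suffice (55.7 m); 2 would allow up to 557 m.

3 decimal places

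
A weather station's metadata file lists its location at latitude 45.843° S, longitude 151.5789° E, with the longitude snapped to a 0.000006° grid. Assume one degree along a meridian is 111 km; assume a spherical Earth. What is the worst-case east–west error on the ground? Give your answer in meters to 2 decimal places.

With a 0.000006° grid the true value lies within half a step, ±0.000006°/2 = ±3e-06°, of the stored one.
One degree of longitude at 45.843° is 111000 × cos 45.843° ≈ 111000 × 0.6966 = 77325.6 m.
So at most 3e-06° × 77325.6 ≈ 0.231977 m east–west.

0.23 meters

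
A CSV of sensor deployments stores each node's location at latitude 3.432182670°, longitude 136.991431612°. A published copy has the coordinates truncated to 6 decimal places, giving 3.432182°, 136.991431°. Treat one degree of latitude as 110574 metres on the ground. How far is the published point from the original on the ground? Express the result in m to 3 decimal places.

0.100 m

Δlat = 3.432182670 − 3.432182 = +0.000000670°; Δlon = 136.991431612 − 136.991431 = +0.000000612°.
N–S: 0.000000670° × 110574 m/° = 0.0740846 m.
E–W at 3.43218°: 0.000000612° × 110574 × cos 3.43218° = 0.000000612 × 110574 × 0.9982 ≈ 0.0675499 m.
Hypotenuse of the two orthogonal shifts: √(0.0740846² + 0.0675499²) = 0.100257 m.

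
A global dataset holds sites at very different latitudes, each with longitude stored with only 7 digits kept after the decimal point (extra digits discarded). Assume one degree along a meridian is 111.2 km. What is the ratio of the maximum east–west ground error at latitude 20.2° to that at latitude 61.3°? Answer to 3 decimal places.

1.954

Truncating at 7 decimal places can drop up to a full unit in the last place, so the longitude may be off by as much as 1e-07°.
At 20.2°: 1e-07° × 111200 × cos 20.2° = 1e-07 × 111200 × 0.9385 ≈ 0.010436 m.
Error at 61.3° = 1e-07° × 111200 × cos 61.3° ≈ 0.01112 × 0.4802 = 0.0053401 m.
Ratio: 0.010436 / 0.0053401 = cos 20.2° / cos 61.3° ≈ 1.9543.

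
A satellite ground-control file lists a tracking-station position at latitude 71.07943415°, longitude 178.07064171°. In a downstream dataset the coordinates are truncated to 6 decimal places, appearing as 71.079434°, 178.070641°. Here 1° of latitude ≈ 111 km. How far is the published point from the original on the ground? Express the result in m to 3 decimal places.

The latitude changed by +0.00000015° and the longitude by +0.00000071°.
North–south shift: 0.00000015 × 111000 = 0.01665 m.
East–west at this latitude: 0.00000071° × 111000 × cos 71.0794° ≈ 0.00000071 × 35992.5 = 0.0255547 m.
Combined displacement = (0.01665² + 0.0255547²)^½ ≈ 0.0305002 m.

0.031 m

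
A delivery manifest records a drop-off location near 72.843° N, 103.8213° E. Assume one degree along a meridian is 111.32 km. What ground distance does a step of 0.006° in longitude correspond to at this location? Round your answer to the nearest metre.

0.006° of longitude at 72.843° is 0.006 × 111320 × cos 72.843° ≈ 0.006 × 32838.4 = 197.03 m.

197 metres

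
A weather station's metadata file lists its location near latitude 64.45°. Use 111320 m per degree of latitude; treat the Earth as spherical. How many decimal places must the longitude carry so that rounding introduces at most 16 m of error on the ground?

4

At 64.45° one degree of longitude covers 111320 × cos 64.45° ≈ 111320 × 0.4313 ≈ 48012.2 m.
With N decimal places the half-ulp bound is 0.5·10⁻ᴺ°, or 0.5·10⁻ᴺ × 48012.2 m on the ground.
Need 0.5 × 48012.2 × 10⁻ᴺ ≤ 16 → 10⁻ᴺ ≤ 6.665e-04, so N ≥ 3.18.
At 3 places the error can reach 24 m, but 4 places keeps it to 2.4 m.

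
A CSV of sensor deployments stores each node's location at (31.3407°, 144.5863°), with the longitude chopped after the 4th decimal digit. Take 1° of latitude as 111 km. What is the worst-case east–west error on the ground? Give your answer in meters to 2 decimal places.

9.48 meters

Truncating at 4 decimal places can drop up to a full unit in the last place, so the longitude may be off by as much as 0.0001°.
One degree of longitude at 31.3407° is 111000 × cos 31.3407° ≈ 111000 × 0.8541 = 94803.9 m.
So at most 0.0001° × 94803.9 ≈ 9.48039 m east–west.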